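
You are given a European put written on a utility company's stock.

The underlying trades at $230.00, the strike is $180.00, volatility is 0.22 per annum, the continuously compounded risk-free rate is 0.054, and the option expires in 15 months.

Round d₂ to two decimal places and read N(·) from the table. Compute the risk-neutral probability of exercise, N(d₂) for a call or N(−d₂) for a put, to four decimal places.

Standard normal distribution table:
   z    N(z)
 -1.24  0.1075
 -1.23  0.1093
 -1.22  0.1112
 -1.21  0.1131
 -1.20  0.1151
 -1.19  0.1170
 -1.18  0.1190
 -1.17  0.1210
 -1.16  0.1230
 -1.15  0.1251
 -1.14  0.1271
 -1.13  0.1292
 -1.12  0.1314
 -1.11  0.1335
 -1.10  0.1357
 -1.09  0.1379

σ√T = 0.22·√1.25 = 0.2460
d₁ = [ln(230/180) + (0.054 + 0.22²/2)·1.25] / 0.2460 = [0.2451 + 0.0977] / 0.2460 = 1.3940 → 1.39
d₂ = d₁ − σ√T = 1.3940 − 0.2460 = 1.1480 → 1.15
Pr(exercise) under Q = N(−d₂) = N(-1.15) = 0.1251

0.1251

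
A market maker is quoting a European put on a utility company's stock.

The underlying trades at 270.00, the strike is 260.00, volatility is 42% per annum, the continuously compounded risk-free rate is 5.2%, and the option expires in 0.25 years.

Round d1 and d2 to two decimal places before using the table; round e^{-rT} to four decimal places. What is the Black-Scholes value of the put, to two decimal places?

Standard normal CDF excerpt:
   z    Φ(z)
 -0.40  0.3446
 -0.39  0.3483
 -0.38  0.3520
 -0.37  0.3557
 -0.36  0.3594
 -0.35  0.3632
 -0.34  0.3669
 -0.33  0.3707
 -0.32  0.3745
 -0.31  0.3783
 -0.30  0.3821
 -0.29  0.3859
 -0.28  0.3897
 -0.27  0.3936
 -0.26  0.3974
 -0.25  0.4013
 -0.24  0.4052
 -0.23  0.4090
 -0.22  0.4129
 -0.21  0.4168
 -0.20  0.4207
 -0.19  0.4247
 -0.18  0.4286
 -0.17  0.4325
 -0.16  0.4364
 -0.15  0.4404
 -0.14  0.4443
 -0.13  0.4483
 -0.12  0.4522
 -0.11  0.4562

σ√T = 0.42 × 0.5000 = 0.2100
ln(S/K) + (r + σ²/2)T = ln(270/260) + (0.052 + 0.42²/2)·0.25 = 0.0377 + 0.0350 = 0.0728
d₁ = 0.0728 / 0.2100 = 0.3466 → 0.35
d₂ = d₁ − σ√T = 0.3466 − 0.2100 = 0.1366 → 0.14
exp(−rT) = exp(−0.052·0.25) = 0.9871
N(−d₂) = N(-0.14) = 0.4443;  N(−d₁) = N(-0.35) = 0.3632
P = 260·0.9871·0.4443 − 270·0.3632 = 114.0278 − 98.0640 = 15.9638

15.96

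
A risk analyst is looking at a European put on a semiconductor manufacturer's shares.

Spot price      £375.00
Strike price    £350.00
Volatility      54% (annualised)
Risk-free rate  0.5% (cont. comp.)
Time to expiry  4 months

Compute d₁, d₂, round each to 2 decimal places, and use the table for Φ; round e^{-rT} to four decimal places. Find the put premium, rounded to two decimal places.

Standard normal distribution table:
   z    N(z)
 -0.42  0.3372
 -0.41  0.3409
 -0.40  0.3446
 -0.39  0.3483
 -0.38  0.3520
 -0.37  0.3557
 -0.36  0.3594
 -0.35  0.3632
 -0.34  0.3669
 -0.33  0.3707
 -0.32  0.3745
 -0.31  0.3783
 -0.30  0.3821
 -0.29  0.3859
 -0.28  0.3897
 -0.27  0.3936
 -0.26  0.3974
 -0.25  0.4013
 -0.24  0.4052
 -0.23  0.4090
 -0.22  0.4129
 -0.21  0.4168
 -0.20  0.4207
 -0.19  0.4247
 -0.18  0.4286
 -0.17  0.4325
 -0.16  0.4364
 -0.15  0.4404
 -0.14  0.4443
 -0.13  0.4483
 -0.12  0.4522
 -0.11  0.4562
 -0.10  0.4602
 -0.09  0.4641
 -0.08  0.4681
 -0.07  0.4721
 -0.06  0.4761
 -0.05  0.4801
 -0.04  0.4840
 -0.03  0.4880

σ√T = 0.54·√0.3333 = 0.3118
d₁ = [ln(375/350) + (0.005 + 0.54²/2)·0.3333] / 0.3118 = [0.0690 + 0.0503] / 0.3118 = 0.3825 ≈ 0.38
d₂ = d₁ − σ√T = 0.3825 − 0.3118 = 0.0708 ≈ 0.07
exp(−rT) = exp(−0.005·0.3333) = 0.9983
N(−d₂) = N(-0.07) = 0.4721;  N(−d₁) = N(-0.38) = 0.3520
P = 350·0.9983·0.4721 − 375·0.3520 = 164.9541 − 132.0000 = 32.9541

£32.95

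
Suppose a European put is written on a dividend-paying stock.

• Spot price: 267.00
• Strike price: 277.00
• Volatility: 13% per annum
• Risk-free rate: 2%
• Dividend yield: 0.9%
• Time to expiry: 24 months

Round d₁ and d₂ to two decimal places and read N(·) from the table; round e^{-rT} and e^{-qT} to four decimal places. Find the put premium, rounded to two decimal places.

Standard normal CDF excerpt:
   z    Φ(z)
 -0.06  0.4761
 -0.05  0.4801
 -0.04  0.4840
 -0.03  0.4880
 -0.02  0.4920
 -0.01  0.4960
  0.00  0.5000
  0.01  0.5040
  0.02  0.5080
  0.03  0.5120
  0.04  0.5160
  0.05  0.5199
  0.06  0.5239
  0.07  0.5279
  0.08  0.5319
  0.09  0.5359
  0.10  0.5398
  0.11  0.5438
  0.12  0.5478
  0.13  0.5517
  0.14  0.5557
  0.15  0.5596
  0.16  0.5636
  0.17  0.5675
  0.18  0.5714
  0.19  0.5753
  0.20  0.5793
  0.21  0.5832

σ√T = 0.13·√2 = 0.1838
d₁ = [ln(267/277) + (0.02 − 0.009 + 0.13²/2)·2] / 0.1838 = [-0.0368 + 0.0389] / 0.1838 = 0.0116 ≈ 0.01
d₂ = d₁ − σ√T = 0.0116 − 0.1838 = -0.1723 ≈ -0.17
exp(−qT) = exp(−0.009·2) = 0.9822;  exp(−rT) = exp(−0.02·2) = 0.9608
N(−d₂) = N(0.17) = 0.5675;  N(−d₁) = N(-0.01) = 0.4960
P = 277·0.9608·0.5675 − 267·0.9822·0.4960 = 151.0354 − 130.0747 = 20.9606

20.96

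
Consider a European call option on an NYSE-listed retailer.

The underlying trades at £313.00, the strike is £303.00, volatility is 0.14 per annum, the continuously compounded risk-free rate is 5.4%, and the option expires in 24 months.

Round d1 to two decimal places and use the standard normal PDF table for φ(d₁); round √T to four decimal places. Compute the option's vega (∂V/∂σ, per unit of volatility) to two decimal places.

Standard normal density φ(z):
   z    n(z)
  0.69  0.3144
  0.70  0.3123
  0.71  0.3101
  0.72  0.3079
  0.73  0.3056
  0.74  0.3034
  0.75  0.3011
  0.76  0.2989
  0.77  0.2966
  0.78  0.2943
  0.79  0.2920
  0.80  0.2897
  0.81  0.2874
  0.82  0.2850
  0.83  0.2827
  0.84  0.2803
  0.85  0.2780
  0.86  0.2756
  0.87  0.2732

127.22

σ√T = 0.14 × 1.4142 = 0.1980
d₁ = [ln(313/303) + (0.054 + 0.14²/2)·2] / 0.1980 = [0.0325 + 0.1276] / 0.1980 = 0.8085 ≈ 0.81
√T = √2 = 1.4142
φ(d₁) = φ(0.81) = 0.2874
vega = S·φ(d₁)·√T = 313·0.2874·1.4142 = 127.2161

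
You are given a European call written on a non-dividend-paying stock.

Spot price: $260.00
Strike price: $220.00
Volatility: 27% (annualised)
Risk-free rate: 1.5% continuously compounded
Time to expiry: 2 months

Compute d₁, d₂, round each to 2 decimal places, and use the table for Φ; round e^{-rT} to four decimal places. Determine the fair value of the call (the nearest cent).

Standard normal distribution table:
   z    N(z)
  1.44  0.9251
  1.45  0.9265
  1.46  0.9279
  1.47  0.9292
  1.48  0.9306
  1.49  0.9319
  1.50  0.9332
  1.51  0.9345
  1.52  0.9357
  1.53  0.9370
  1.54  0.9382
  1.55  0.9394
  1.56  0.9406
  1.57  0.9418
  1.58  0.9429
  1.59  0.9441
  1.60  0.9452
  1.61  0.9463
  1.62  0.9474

$41.25

T = 0.1667;  σ√T = 0.1102
d₁ = [ln(260/220) + (0.015 + ½·0.27²)·0.1667] / (σ√T) = (0.1671 + 0.0086) / 0.1102 = 1.5933 which rounds to 1.59
d₂ = 1.5933 − 0.1102 = 1.4831 which rounds to 1.48
e^(−rT) = e^(−0.015·0.1667) = 0.9975
C = 260·N(1.59) − 220·0.9975·N(1.48) = 260·0.9441 − 220·0.9975·0.9306 = 245.4660 − 204.2202 = 41.2458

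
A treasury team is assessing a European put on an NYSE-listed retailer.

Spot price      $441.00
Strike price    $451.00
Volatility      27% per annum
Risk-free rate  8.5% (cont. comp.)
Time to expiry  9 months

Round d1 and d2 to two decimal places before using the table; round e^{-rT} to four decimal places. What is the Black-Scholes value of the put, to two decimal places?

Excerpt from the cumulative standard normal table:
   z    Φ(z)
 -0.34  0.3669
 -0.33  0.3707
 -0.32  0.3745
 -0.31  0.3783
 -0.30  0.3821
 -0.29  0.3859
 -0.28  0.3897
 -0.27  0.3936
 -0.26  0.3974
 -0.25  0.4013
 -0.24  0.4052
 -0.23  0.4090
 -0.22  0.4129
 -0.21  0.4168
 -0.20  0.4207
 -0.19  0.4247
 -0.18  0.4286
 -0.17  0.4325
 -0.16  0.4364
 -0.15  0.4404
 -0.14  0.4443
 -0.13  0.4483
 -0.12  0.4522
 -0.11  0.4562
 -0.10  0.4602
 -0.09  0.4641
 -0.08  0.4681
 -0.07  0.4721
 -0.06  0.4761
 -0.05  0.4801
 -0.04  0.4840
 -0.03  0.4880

$31.27

σ√T = 0.27·√0.75 = 0.2338
d₁ = [ln(441/451) + (0.085 + ½·0.27²)·0.75] / (σ√T) = (-0.0224 + 0.0911) / 0.2338 = 0.2937 which rounds to 0.29
d₂ = 0.2937 − 0.2338 = 0.0598 which rounds to 0.06
exp(−rT) = exp(−0.085·0.75) = 0.9382
N(−d₂) = N(-0.06) = 0.4761;  N(−d₁) = N(-0.29) = 0.3859
P = 451·0.9382·0.4761 − 441·0.3859 = 201.4513 − 170.1819 = 31.2694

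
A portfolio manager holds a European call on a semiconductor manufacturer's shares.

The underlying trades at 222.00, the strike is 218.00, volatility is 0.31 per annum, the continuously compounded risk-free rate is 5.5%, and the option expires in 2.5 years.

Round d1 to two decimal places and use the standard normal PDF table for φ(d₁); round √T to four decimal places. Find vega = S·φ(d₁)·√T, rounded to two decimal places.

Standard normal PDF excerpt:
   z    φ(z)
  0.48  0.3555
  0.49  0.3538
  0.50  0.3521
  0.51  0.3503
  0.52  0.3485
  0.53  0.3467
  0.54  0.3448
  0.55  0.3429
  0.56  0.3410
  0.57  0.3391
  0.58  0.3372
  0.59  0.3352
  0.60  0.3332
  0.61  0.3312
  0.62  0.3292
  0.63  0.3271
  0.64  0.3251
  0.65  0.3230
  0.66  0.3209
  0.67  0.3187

119.69

σ√T = 0.31·√2.5 = 0.4902
d₁ = [ln(222/218) + (0.055 + ½·0.31²)·2.5] / (σ√T) = (0.0182 + 0.2576) / 0.4902 = 0.5627 ⇒ 0.56
√T = √2.5 = 1.5811
φ(d₁) = φ(0.56) = 0.3410
vega = S·φ(d₁)·√T = 222·0.3410·1.5811 = 119.6924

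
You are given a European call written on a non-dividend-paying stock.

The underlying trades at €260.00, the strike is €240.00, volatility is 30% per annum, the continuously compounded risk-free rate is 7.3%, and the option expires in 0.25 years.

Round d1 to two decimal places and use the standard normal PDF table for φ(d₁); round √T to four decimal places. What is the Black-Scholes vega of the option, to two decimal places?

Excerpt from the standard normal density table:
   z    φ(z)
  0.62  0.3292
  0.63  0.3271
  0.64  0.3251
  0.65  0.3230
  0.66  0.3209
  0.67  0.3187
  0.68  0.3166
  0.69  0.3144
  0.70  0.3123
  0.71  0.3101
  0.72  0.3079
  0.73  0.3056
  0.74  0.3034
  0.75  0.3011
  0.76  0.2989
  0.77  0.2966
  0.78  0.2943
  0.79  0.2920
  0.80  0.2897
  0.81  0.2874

39.73

σ√T = 0.3 × 0.5000 = 0.1500
d₁ = [ln(260/240) + (0.073 + 0.3²/2)·0.25] / 0.1500 = [0.0800 + 0.0295] / 0.1500 = 0.7303 which rounds to 0.73
√T = √0.25 = 0.5000
φ(d₁) = φ(0.73) = 0.3056
vega = S·φ(d₁)·√T = 260·0.3056·0.5000 = 39.7280
(The put has the same vega.)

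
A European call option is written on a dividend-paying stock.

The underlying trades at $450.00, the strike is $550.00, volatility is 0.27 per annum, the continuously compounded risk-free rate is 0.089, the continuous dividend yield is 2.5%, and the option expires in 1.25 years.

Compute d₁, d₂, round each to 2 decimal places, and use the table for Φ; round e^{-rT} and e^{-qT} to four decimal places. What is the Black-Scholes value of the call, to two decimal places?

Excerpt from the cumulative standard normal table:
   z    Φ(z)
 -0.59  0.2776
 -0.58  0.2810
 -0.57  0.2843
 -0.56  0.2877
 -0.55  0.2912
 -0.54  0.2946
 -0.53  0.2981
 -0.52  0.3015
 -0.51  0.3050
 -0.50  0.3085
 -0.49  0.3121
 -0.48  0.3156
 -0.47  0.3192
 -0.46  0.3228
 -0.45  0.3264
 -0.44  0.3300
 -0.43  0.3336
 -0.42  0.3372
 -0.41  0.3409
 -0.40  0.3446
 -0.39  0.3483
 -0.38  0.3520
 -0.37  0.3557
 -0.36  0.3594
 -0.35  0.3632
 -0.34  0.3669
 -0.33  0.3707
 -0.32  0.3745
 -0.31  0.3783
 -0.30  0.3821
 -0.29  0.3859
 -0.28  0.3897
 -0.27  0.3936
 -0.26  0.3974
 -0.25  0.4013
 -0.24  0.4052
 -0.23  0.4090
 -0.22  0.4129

$31.73

T = 1.25;  σ√T = 0.3019
d₁ = [ln(450/550) + (0.089 − 0.025 + 0.27²/2)·1.25] / 0.3019 = [-0.2007 + 0.1256] / 0.3019 = -0.2488 → -0.25
d₂ = d₁ − σ√T = -0.2488 − 0.3019 = -0.5507 → -0.55
exp(−qT) = exp(−0.025·1.25) = 0.9692;  exp(−rT) = exp(−0.089·1.25) = 0.8947
N(d₁) = N(-0.25) = 0.4013;  N(d₂) = N(-0.55) = 0.2912
C = 450·0.9692·0.4013 − 550·0.8947·0.2912 = 175.0230 − 143.2952 = 31.7278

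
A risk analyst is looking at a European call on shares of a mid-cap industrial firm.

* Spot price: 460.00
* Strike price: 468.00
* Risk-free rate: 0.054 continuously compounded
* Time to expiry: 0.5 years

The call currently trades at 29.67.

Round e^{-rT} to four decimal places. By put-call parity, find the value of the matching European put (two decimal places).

exp(−rT) = exp(−0.054·0.5) = 0.9734
Put-call parity: C − P = S − K·e^(−rT) = 460 − 468·0.9734 = 460 − 455.5512 = 4.4488
P = C − (C − P) = 29.67 − (4.4488) = 25.2212

25.22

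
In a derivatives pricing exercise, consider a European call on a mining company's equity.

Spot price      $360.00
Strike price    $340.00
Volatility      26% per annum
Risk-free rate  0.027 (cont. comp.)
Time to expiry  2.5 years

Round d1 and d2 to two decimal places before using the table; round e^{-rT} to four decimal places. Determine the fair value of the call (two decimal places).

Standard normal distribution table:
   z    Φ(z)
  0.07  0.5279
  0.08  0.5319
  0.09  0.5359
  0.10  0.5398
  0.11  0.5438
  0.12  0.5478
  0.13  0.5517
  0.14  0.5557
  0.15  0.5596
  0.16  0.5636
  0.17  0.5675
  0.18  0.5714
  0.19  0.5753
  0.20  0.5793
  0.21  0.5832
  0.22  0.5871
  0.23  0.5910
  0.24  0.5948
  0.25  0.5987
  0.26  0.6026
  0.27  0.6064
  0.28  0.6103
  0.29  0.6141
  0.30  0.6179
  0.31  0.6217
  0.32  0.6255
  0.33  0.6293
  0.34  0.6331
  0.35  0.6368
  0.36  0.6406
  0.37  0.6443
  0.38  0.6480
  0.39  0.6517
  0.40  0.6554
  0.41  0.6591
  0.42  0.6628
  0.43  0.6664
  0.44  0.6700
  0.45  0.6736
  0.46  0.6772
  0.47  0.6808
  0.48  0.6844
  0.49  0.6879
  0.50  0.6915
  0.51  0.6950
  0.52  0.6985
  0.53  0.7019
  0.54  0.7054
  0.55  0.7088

T = 2.5;  σ√T = 0.4111
d₁ = [ln(360/340) + (0.027 + ½·0.26²)·2.5] / (σ√T) = (0.0572 + 0.1520) / 0.4111 = 0.5088 which rounds to 0.51
d₂ = 0.5088 − 0.4111 = 0.0977 which rounds to 0.10
e^(−rT) = e^(−0.027·2.5) = 0.9347
N(d₁) = N(0.51) = 0.6950;  N(d₂) = N(0.10) = 0.5398
C = 360·0.6950 − 340·0.9347·0.5398 = 250.2000 − 171.5474 = 78.6526

$78.65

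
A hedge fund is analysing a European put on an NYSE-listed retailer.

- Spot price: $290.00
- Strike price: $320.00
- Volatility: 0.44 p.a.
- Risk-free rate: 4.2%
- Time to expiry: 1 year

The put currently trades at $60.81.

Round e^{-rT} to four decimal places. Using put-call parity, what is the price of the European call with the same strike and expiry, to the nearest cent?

exp(−rT) = exp(−0.042·1) = 0.9589
Put-call parity: C − P = S − K·e^(−rT) = 290 − 320·0.9589 = 290 − 306.8480 = -16.8480
C = P + (C − P) = 60.81 + (-16.8480) = 43.9620

$43.96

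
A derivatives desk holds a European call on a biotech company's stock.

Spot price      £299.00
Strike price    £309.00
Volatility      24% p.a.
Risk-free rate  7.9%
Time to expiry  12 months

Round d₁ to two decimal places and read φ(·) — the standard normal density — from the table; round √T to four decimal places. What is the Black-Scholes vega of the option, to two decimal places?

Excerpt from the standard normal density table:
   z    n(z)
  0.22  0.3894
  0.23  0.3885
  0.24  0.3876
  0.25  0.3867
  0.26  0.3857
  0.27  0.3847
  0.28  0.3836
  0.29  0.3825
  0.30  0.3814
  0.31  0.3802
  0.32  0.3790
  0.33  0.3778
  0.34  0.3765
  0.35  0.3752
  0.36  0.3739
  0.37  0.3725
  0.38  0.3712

113.68

σ√T = 0.24·√1 = 0.2400
d₁ = [ln(299/309) + (0.079 + 0.24²/2)·1] / 0.2400 = [-0.0329 + 0.1078] / 0.2400 = 0.3121 which rounds to 0.31
√T = √1 = 1.0000
φ(d₁) = φ(0.31) = 0.3802
vega = S·φ(d₁)·√T = 299·0.3802·1.0000 = 113.6798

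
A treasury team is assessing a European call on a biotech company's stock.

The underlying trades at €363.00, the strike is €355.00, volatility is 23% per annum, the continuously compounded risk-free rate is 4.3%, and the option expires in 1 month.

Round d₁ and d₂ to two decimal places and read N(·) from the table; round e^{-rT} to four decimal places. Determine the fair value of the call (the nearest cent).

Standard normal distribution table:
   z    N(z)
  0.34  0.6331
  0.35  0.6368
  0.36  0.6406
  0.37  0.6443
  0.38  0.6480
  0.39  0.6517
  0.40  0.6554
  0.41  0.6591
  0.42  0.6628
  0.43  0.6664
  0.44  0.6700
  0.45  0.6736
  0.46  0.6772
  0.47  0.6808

T = 0.08333;  σ√T = 0.0664
ln(S/K) + (r + σ²/2)T = ln(363/355) + (0.043 + 0.23²/2)·0.08333 = 0.0223 + 0.0058 = 0.0281
d₁ = 0.0281 / 0.0664 = 0.4228 → 0.42
d₂ = d₁ − σ√T = 0.4228 − 0.0664 = 0.3564 → 0.36
exp(−rT) = exp(−0.043·0.08333) = 0.9964
N(d₁) = N(0.42) = 0.6628;  N(d₂) = N(0.36) = 0.6406
C = 363·0.6628 − 355·0.9964·0.6406 = 240.5964 − 226.5943 = 14.0021

€14.00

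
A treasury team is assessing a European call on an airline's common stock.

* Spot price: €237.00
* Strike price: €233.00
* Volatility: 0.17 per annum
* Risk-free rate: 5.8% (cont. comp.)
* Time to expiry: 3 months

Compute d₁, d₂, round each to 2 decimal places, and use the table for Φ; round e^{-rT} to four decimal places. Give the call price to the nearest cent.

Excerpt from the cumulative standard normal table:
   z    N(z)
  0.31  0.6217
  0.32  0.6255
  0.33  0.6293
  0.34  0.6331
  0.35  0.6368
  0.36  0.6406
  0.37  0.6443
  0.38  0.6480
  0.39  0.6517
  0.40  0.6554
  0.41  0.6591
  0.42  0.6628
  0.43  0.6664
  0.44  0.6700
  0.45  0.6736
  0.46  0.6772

σ√T = 0.17 × 0.5000 = 0.0850
d₁ = [ln(237/233) + (0.058 + 0.17²/2)·0.25] / 0.0850 = [0.0170 + 0.0181] / 0.0850 = 0.4133 ≈ 0.41
d₂ = d₁ − σ√T = 0.4133 − 0.0850 = 0.3283 ≈ 0.33
exp(−rT) = exp(−0.058·0.25) = 0.9856
N(d₁) = N(0.41) = 0.6591;  N(d₂) = N(0.33) = 0.6293
C = 237·0.6591 − 233·0.9856·0.6293 = 156.2067 − 144.5155 = 11.6912

€11.69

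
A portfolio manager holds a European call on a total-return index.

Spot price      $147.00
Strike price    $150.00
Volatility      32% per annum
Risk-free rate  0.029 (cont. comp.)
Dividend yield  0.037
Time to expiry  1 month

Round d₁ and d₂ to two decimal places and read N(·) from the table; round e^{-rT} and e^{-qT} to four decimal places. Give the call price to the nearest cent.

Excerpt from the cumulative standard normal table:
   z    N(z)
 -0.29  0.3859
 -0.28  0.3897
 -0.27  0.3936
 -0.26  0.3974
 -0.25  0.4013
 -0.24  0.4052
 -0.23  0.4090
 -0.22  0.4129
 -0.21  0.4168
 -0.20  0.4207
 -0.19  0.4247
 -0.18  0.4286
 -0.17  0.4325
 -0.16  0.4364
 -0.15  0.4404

σ√T = 0.32 × 0.2887 = 0.0924
d₁ = [ln(147/150) + (0.029 − 0.037 + 0.32²/2)·0.08333] / 0.0924 = [-0.0202 + 0.0036] / 0.0924 = -0.1797 ⇒ -0.18
d₂ = d₁ − σ√T = -0.1797 − 0.0924 = -0.2721 ⇒ -0.27
exp(−qT) = exp(−0.037·0.08333) = 0.9969;  exp(−rT) = exp(−0.029·0.08333) = 0.9976
C = 147·0.9969·N(-0.18) − 150·0.9976·N(-0.27) = 147·0.9969·0.4286 − 150·0.9976·0.3936 = 62.8089 − 58.8983 = 3.9106

$3.91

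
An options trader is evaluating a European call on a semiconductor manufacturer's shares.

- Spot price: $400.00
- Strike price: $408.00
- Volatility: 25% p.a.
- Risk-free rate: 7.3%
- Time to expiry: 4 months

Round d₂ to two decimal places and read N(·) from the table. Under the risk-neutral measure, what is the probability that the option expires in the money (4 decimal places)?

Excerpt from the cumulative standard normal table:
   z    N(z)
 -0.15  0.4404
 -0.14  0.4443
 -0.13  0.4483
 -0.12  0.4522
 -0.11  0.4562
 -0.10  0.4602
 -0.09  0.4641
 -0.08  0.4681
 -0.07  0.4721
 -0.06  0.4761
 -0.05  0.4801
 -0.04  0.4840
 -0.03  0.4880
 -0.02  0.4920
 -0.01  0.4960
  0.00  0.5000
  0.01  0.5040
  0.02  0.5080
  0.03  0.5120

0.4840

σ√T = 0.25·√0.3333 = 0.1443
d₁ = [ln(400/408) + (0.073 + ½·0.25²)·0.3333] / (σ√T) = (-0.0198 + 0.0347) / 0.1443 = 0.1036 ≈ 0.10
d₂ = 0.1036 − 0.1443 = -0.0408 ≈ -0.04
Pr(exercise) under Q = N(d₂) = 0.4840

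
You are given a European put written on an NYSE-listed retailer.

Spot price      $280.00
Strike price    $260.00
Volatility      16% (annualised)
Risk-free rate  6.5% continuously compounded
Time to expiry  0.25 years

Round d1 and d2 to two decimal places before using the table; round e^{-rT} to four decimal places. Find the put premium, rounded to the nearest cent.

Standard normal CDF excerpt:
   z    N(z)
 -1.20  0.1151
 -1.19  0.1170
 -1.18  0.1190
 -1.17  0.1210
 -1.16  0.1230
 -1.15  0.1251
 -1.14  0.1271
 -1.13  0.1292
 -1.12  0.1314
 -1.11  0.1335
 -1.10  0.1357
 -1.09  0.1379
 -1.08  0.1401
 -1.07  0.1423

σ√T = 0.16·√0.25 = 0.0800
ln(S/K) + (r + σ²/2)T = ln(280/260) + (0.065 + 0.16²/2)·0.25 = 0.0741 + 0.0195 = 0.0936
d₁ = 0.0936 / 0.0800 = 1.1695 → 1.17
d₂ = d₁ − σ√T = 1.1695 − 0.0800 = 1.0895 → 1.09
exp(−rT) = exp(−0.065·0.25) = 0.9839
N(−d₂) = N(-1.09) = 0.1379;  N(−d₁) = N(-1.17) = 0.1210
P = 260·0.9839·0.1379 − 280·0.1210 = 35.2768 − 33.8800 = 1.3968

$1.40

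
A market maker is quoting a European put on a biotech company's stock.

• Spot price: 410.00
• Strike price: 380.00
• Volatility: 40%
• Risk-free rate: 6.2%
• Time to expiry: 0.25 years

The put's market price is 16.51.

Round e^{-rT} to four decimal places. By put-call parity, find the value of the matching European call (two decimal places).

exp(−rT) = exp(−0.062·0.25) = 0.9846
Put-call parity: C − P = S − K·e^(−rT) = 410 − 380·0.9846 = 410 − 374.1480 = 35.8520
C = P + (C − P) = 16.51 + (35.8520) = 52.3620

52.36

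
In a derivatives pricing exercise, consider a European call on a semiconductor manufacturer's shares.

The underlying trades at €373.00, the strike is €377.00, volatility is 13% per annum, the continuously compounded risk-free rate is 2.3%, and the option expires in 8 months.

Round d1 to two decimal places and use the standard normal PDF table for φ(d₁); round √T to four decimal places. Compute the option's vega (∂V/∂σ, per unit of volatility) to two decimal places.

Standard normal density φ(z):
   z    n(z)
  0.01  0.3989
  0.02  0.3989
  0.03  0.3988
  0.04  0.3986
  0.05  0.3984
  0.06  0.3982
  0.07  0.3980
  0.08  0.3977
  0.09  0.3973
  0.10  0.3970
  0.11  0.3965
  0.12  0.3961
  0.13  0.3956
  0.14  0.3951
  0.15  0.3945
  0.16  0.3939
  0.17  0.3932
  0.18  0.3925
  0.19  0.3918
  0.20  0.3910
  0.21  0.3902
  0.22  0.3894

120.91

T = 0.6667;  σ√T = 0.1061
ln(S/K) + (r + σ²/2)T = ln(373/377) + (0.023 + 0.13²/2)·0.6667 = -0.0107 + 0.0210 = 0.0103
d₁ = 0.0103 / 0.1061 = 0.0970 → 0.10
√T = √0.6667 = 0.8165
φ(d₁) = φ(0.10) = 0.3970
vega = S·φ(d₁)·√T = 373·0.3970·0.8165 = 120.9081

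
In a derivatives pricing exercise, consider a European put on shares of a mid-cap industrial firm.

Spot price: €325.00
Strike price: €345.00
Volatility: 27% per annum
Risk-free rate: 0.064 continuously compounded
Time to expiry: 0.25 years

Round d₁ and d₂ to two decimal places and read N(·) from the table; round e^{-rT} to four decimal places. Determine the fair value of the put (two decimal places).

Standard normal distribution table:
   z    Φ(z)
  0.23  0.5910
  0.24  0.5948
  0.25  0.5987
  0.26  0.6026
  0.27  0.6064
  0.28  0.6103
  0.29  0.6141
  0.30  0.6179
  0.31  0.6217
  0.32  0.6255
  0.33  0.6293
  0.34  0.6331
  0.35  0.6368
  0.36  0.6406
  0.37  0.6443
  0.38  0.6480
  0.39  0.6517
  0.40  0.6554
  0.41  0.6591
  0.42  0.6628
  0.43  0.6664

σ√T = 0.27 × 0.5000 = 0.1350
d₁ = [ln(325/345) + (0.064 + 0.27²/2)·0.25] / 0.1350 = [-0.0597 + 0.0251] / 0.1350 = -0.2563 → -0.26
d₂ = d₁ − σ√T = -0.2563 − 0.1350 = -0.3913 → -0.39
exp(−rT) = exp(−0.064·0.25) = 0.9841
N(−d₂) = N(0.39) = 0.6517;  N(−d₁) = N(0.26) = 0.6026
P = 345·0.9841·0.6517 − 325·0.6026 = 221.2616 − 195.8450 = 25.4166

€25.42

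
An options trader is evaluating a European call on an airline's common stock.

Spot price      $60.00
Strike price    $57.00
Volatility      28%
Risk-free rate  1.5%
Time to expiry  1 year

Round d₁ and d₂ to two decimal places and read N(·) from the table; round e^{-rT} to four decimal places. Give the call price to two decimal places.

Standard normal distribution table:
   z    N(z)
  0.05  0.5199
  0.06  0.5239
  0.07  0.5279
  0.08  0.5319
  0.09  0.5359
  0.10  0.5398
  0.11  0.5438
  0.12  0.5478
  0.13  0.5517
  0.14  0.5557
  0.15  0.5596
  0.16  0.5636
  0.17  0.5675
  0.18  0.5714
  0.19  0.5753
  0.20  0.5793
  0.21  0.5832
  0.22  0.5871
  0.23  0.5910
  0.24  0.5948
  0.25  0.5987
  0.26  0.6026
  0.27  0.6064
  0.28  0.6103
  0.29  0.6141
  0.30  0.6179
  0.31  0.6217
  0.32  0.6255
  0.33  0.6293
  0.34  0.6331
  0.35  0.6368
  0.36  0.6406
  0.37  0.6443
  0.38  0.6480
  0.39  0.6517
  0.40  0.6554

$8.57

σ√T = 0.28 × 1.0000 = 0.2800
d₁ = [ln(60/57) + (0.015 + 0.28²/2)·1] / 0.2800 = [0.0513 + 0.0542] / 0.2800 = 0.3768 which rounds to 0.38
d₂ = d₁ − σ√T = 0.3768 − 0.2800 = 0.0968 which rounds to 0.10
e^(−rT) = e^(−0.015·1) = 0.9851
C = 60·N(0.38) − 57·0.9851·N(0.10) = 60·0.6480 − 57·0.9851·0.5398 = 38.8800 − 30.3101 = 8.5699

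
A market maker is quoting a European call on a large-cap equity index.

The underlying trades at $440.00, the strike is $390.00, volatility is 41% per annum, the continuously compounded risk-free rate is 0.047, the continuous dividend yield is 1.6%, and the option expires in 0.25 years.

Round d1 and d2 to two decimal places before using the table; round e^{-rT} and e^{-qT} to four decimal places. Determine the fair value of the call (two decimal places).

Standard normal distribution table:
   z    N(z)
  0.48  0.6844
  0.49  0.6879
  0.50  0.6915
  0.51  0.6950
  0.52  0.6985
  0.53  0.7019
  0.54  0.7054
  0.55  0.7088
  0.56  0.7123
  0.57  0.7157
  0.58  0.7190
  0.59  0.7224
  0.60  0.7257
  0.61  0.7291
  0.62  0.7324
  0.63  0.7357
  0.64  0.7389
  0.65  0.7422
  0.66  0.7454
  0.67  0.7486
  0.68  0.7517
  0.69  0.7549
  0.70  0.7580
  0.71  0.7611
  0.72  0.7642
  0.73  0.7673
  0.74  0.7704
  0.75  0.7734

$67.03

σ√T = 0.41·√0.25 = 0.2050
d₁ = [ln(440/390) + (0.047 − 0.016 + 0.41²/2)·0.25] / 0.2050 = [0.1206 + 0.0288] / 0.2050 = 0.7287 ⇒ 0.73
d₂ = d₁ − σ√T = 0.7287 − 0.2050 = 0.5237 ⇒ 0.52
exp(−qT) = exp(−0.016·0.25) = 0.9960;  exp(−rT) = exp(−0.047·0.25) = 0.9883
C = 440·0.9960·N(0.73) − 390·0.9883·N(0.52) = 440·0.9960·0.7673 − 390·0.9883·0.6985 = 336.2616 − 269.2277 = 67.0338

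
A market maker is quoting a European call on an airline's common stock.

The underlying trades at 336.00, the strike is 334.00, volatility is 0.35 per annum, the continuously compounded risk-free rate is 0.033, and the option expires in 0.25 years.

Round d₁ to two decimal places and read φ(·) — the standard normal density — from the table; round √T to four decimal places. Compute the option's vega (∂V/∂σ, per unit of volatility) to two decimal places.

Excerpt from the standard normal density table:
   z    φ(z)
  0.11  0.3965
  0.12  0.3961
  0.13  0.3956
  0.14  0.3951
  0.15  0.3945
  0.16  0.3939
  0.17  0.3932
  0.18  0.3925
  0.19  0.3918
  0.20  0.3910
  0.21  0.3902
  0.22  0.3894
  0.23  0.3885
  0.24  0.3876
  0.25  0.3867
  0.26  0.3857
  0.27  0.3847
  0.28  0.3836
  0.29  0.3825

66.06

σ√T = 0.35·√0.25 = 0.1750
d₁ = [ln(336/334) + (0.033 + 0.35²/2)·0.25] / 0.1750 = [0.0060 + 0.0236] / 0.1750 = 0.1688 which rounds to 0.17
√T = √0.25 = 0.5000
φ(d₁) = φ(0.17) = 0.3932
vega = S·φ(d₁)·√T = 336·0.3932·0.5000 = 66.0576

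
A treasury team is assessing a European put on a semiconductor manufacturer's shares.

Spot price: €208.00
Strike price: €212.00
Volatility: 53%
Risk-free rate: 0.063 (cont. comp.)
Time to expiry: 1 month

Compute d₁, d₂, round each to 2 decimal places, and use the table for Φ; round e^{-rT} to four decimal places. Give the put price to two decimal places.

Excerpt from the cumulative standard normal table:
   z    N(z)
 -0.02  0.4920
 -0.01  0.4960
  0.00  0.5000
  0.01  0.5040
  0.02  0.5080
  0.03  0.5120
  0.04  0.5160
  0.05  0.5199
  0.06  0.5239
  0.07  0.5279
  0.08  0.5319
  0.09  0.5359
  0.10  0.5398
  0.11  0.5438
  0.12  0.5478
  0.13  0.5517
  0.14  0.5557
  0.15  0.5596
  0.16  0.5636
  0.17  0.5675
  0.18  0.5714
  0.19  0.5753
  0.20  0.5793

€14.85

T = 0.08333;  σ√T = 0.1530
ln(S/K) + (r + σ²/2)T = ln(208/212) + (0.063 + 0.53²/2)·0.08333 = -0.0190 + 0.0170 = -0.0021
d₁ = -0.0021 / 0.1530 = -0.0137 which rounds to -0.01
d₂ = d₁ − σ√T = -0.0137 − 0.1530 = -0.1667 which rounds to -0.17
e^(−rT) = e^(−0.063·0.08333) = 0.9948
N(−d₂) = N(0.17) = 0.5675;  N(−d₁) = N(0.01) = 0.5040
P = 212·0.9948·0.5675 − 208·0.5040 = 119.6844 − 104.8320 = 14.8524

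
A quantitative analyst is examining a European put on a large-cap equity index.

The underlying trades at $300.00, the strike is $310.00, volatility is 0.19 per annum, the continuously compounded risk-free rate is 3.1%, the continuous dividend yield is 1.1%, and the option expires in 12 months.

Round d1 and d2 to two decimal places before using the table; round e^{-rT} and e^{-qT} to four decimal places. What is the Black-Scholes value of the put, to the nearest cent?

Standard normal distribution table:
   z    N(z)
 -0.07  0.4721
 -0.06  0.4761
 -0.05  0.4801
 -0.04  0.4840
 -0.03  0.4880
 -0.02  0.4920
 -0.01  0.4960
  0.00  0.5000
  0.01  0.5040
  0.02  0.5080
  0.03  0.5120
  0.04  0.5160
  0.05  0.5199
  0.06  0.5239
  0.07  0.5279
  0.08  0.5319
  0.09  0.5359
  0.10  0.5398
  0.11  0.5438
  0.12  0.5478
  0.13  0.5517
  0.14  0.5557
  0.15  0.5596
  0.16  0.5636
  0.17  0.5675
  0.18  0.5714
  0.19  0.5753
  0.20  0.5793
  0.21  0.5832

$24.58

T = 1;  σ√T = 0.1900
d₁ = [ln(300/310) + (0.031 − 0.011 + ½·0.19²)·1] / (σ√T) = (-0.0328 + 0.0381) / 0.1900 = 0.0277 which rounds to 0.03
d₂ = 0.0277 − 0.1900 = -0.1623 which rounds to -0.16
exp(−qT) = exp(−0.011·1) = 0.9891;  exp(−rT) = exp(−0.031·1) = 0.9695
N(−d₂) = N(0.16) = 0.5636;  N(−d₁) = N(-0.03) = 0.4880
P = 310·0.9695·0.5636 − 300·0.9891·0.4880 = 169.3872 − 144.8042 = 24.5829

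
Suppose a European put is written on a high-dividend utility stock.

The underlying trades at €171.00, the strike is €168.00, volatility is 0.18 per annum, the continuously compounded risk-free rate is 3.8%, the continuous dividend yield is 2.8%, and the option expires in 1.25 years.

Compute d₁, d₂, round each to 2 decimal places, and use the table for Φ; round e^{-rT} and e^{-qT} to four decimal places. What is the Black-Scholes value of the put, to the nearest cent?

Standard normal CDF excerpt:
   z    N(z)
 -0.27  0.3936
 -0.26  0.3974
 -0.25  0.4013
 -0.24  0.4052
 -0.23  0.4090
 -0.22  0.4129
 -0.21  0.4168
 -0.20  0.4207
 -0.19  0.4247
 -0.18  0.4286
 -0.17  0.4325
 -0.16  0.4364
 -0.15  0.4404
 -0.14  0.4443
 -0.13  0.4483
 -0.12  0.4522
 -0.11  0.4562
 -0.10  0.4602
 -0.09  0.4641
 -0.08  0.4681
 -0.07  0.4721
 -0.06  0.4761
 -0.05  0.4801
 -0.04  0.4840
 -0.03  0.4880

€10.65

T = 1.25;  σ√T = 0.2012
d₁ = [ln(171/168) + (0.038 − 0.028 + 0.18²/2)·1.25] / 0.2012 = [0.0177 + 0.0327] / 0.2012 = 0.2507 → 0.25
d₂ = d₁ − σ√T = 0.2507 − 0.2012 = 0.0494 → 0.05
e^(−qT) = e^(−0.028·1.25) = 0.9656;  e^(−rT) = e^(−0.038·1.25) = 0.9536
N(−d₂) = N(-0.05) = 0.4801;  N(−d₁) = N(-0.25) = 0.4013
P = 168·0.9536·0.4801 − 171·0.9656·0.4013 = 76.9143 − 66.2617 = 10.6526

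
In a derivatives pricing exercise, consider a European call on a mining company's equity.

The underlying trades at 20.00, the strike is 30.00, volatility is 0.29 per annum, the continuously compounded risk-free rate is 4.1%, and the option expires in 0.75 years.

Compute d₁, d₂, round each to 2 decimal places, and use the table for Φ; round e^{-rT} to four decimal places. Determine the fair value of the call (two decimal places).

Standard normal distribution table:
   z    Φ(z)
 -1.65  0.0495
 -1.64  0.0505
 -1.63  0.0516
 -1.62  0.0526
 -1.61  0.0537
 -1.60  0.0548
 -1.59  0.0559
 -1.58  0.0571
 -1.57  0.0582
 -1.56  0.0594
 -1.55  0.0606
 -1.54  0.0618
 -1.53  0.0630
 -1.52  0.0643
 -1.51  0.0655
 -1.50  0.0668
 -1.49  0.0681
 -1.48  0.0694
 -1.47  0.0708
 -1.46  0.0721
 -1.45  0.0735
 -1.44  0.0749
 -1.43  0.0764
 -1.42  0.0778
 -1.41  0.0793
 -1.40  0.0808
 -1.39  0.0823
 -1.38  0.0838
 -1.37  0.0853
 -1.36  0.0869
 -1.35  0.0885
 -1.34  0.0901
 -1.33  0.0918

T = 0.75;  σ√T = 0.2511
d₁ = [ln(20/30) + (0.041 + 0.29²/2)·0.75] / 0.2511 = [-0.4055 + 0.0623] / 0.2511 = -1.3664 which rounds to -1.37
d₂ = d₁ − σ√T = -1.3664 − 0.2511 = -1.6176 which rounds to -1.62
e^(−rT) = e^(−0.041·0.75) = 0.9697
N(d₁) = N(-1.37) = 0.0853;  N(d₂) = N(-1.62) = 0.0526
C = 20·0.0853 − 30·0.9697·0.0526 = 1.7060 − 1.5302 = 0.1758

0.18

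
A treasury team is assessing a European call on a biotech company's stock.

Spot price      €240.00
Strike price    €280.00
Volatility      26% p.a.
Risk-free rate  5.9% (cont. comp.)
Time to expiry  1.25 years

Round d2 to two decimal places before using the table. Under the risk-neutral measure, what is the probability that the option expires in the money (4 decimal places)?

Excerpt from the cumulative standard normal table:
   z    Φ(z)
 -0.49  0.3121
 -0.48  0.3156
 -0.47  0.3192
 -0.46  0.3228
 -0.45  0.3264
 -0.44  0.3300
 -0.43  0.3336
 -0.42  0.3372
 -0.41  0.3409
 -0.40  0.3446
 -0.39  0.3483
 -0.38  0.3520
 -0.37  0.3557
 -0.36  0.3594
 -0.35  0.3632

T = 1.25;  σ√T = 0.2907
d₁ = [ln(240/280) + (0.059 + 0.26²/2)·1.25] / 0.2907 = [-0.1542 + 0.1160] / 0.2907 = -0.1312 ≈ -0.13
d₂ = d₁ − σ√T = -0.1312 − 0.2907 = -0.4219 ≈ -0.42
Pr(exercise) under Q = N(d₂) = 0.3372

0.3372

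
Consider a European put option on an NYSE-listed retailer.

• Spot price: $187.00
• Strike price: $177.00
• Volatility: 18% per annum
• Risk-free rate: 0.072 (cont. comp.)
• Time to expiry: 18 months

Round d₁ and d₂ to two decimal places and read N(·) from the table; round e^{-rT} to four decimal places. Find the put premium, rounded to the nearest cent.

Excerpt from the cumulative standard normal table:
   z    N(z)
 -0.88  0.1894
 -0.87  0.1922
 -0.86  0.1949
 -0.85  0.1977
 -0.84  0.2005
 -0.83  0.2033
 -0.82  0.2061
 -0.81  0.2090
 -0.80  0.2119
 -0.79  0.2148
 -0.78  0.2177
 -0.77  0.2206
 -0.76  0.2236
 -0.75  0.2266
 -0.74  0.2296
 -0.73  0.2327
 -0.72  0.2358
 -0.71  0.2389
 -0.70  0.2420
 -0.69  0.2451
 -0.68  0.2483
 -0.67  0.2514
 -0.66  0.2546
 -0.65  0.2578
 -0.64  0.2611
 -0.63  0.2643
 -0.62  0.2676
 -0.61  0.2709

$5.02

T = 1.5;  σ√T = 0.2205
d₁ = [ln(187/177) + (0.072 + 0.18²/2)·1.5] / 0.2205 = [0.0550 + 0.1323] / 0.2205 = 0.8494 which rounds to 0.85
d₂ = d₁ − σ√T = 0.8494 − 0.2205 = 0.6290 which rounds to 0.63
exp(−rT) = exp(−0.072·1.5) = 0.8976
P = 177·0.8976·N(-0.63) − 187·N(-0.85) = 177·0.8976·0.2643 − 187·0.1977 = 41.9907 − 36.9699 = 5.0208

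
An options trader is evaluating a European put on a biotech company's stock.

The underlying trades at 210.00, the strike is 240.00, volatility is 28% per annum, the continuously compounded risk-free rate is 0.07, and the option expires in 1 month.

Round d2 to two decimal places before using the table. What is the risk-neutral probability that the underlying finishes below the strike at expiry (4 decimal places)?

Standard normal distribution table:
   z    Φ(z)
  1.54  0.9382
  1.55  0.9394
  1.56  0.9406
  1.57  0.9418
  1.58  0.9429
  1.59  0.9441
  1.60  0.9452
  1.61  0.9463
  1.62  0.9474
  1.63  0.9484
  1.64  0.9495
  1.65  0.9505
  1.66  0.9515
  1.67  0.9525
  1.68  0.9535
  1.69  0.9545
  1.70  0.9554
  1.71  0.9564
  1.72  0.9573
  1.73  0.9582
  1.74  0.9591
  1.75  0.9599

σ√T = 0.28·√0.08333 = 0.0808
d₁ = [ln(210/240) + (0.07 + 0.28²/2)·0.08333] / 0.0808 = [-0.1335 + 0.0091] / 0.0808 = -1.5394 which rounds to -1.54
d₂ = d₁ − σ√T = -1.5394 − 0.0808 = -1.6203 which rounds to -1.62
Risk-neutral Pr[S_T < K] = N(−d₂) = N(1.62) = 0.9474

0.9474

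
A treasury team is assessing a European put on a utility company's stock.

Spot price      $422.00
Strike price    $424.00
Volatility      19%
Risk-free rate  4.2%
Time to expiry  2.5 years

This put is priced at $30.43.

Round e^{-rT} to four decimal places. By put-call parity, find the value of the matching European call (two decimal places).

exp(−rT) = exp(−0.042·2.5) = 0.9003
Put-call parity: C − P = S − K·e^(−rT) = 422 − 424·0.9003 = 422 − 381.7272 = 40.2728
C = P + (C − P) = 30.43 + (40.2728) = 70.7028

$70.70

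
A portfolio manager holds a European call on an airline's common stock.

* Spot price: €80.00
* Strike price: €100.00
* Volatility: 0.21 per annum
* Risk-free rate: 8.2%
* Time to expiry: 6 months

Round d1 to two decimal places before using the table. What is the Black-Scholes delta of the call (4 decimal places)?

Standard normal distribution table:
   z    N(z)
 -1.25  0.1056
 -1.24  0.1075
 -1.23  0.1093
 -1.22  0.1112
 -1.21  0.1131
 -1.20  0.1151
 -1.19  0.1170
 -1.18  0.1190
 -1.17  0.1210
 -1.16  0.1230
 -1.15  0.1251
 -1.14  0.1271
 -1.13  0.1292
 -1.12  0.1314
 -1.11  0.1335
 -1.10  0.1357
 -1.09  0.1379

σ√T = 0.21·√0.5 = 0.1485
d₁ = [ln(80/100) + (0.082 + ½·0.21²)·0.5] / (σ√T) = (-0.2231 + 0.0520) / 0.1485 = -1.1524 → -1.15
N(d₁) = N(-1.15) = 0.1251
Δ_call = N(d₁) = 0.1251

0.1251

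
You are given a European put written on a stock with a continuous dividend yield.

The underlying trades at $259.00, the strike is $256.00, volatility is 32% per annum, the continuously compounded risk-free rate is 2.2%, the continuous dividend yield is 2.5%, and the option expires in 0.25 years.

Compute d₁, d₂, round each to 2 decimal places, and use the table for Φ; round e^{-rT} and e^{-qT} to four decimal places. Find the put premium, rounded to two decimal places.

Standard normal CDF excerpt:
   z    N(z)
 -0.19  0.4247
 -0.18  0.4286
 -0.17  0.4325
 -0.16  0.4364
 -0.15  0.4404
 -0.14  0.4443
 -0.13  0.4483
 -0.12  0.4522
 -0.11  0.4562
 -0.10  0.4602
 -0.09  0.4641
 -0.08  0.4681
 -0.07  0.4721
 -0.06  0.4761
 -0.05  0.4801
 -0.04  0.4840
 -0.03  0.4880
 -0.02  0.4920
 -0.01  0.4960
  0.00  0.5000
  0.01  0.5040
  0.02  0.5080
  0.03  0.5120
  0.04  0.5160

σ√T = 0.32·√0.25 = 0.1600
d₁ = [ln(259/256) + (0.022 − 0.025 + ½·0.32²)·0.25] / (σ√T) = (0.0117 + 0.0120) / 0.1600 = 0.1481 which rounds to 0.15
d₂ = 0.1481 − 0.1600 = -0.0119 which rounds to -0.01
e^(−qT) = e^(−0.025·0.25) = 0.9938;  e^(−rT) = e^(−0.022·0.25) = 0.9945
N(−d₂) = N(0.01) = 0.5040;  N(−d₁) = N(-0.15) = 0.4404
P = 256·0.9945·0.5040 − 259·0.9938·0.4404 = 128.3144 − 113.3564 = 14.9580

$14.96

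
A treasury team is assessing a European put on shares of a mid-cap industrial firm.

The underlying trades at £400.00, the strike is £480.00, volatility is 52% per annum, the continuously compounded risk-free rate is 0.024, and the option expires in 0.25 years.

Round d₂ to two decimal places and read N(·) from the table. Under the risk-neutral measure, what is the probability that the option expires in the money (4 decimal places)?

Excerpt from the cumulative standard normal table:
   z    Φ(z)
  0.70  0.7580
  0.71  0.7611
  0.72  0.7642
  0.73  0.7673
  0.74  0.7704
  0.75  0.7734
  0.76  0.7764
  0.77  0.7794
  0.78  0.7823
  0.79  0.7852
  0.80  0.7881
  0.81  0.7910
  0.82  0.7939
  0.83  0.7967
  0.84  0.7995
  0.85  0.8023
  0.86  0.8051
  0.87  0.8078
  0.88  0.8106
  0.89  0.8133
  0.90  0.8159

0.7910

σ√T = 0.52·√0.25 = 0.2600
d₁ = [ln(400/480) + (0.024 + ½·0.52²)·0.25] / (σ√T) = (-0.1823 + 0.0398) / 0.2600 = -0.5482 which rounds to -0.55
d₂ = -0.5482 − 0.2600 = -0.8082 which rounds to -0.81
Risk-neutral Pr[S_T < K] = N(−d₂) = N(0.81) = 0.7910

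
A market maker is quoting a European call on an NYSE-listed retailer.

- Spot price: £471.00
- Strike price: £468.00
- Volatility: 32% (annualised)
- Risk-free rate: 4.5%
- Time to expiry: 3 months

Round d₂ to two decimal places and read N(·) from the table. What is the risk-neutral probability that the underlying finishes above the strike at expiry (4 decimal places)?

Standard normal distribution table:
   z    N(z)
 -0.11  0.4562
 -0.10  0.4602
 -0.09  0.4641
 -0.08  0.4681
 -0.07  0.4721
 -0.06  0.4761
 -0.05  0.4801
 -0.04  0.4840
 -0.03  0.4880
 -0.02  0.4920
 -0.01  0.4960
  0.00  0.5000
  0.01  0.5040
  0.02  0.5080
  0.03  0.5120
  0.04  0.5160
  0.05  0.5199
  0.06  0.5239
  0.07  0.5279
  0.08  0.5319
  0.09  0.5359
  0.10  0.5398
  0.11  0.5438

σ√T = 0.32 × 0.5000 = 0.1600
d₁ = [ln(471/468) + (0.045 + ½·0.32²)·0.25] / (σ√T) = (0.0064 + 0.0241) / 0.1600 = 0.1902 which rounds to 0.19
d₂ = 0.1902 − 0.1600 = 0.0302 which rounds to 0.03
Risk-neutral Pr[S_T > K] = N(d₂) = N(0.03) = 0.5120

0.5120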